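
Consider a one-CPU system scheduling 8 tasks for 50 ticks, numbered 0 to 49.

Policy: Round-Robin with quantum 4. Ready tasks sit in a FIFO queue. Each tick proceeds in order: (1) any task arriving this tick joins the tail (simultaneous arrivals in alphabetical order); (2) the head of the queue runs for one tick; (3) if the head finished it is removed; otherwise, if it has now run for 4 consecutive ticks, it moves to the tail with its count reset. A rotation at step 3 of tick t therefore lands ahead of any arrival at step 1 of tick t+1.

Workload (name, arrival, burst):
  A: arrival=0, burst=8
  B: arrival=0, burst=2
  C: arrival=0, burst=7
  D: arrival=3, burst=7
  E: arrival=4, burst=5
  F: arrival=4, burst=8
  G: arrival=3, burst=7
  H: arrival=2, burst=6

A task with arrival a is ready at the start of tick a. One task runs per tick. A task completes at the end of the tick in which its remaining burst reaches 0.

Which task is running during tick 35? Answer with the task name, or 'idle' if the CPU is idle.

running at tick 35 = C

t=0: queue=[A,B,C] q_used=0 → run A
t=1: queue=[A,B,C] q_used=1 → run A
t=2: queue=[A,B,C,H] q_used=2 → run A
t=3: queue=[A,B,C,H,D,G] q_used=3 → run A
t=4: queue=[B,C,H,D,G,A,E,F] q_used=0 → run B
t=5: queue=[B,C,H,D,G,A,E,F] q_used=1 → run B
t=6: queue=[C,H,D,G,A,E,F] q_used=0 → run C
t=7: queue=[C,H,D,G,A,E,F] q_used=1 → run C
t=8: queue=[C,H,D,G,A,E,F] q_used=2 → run C
t=9: queue=[C,H,D,G,A,E,F] q_used=3 → run C
t=10: queue=[H,D,G,A,E,F,C] q_used=0 → run H
t=11: queue=[H,D,G,A,E,F,C] q_used=1 → run H
t=12: queue=[H,D,G,A,E,F,C] q_used=2 → run H
t=13: queue=[H,D,G,A,E,F,C] q_used=3 → run H
t=14: queue=[D,G,A,E,F,C,H] q_used=0 → run D
t=15: queue=[D,G,A,E,F,C,H] q_used=1 → run D
t=16: queue=[D,G,A,E,F,C,H] q_used=2 → run D
t=17: queue=[D,G,A,E,F,C,H] q_used=3 → run D
t=18: queue=[G,A,E,F,C,H,D] q_used=0 → run G
t=19: queue=[G,A,E,F,C,H,D] q_used=1 → run G
t=20: queue=[G,A,E,F,C,H,D] q_used=2 → run G
t=21: queue=[G,A,E,F,C,H,D] q_used=3 → run G
t=22: queue=[A,E,F,C,H,D,G] q_used=0 → run A
t=23: queue=[A,E,F,C,H,D,G] q_used=1 → run A
t=24: queue=[A,E,F,C,H,D,G] q_used=2 → run A
t=25: queue=[A,E,F,C,H,D,G] q_used=3 → run A
t=26: queue=[E,F,C,H,D,G] q_used=0 → run E
t=27: queue=[E,F,C,H,D,G] q_used=1 → run E
t=28: queue=[E,F,C,H,D,G] q_used=2 → run E
t=29: queue=[E,F,C,H,D,G] q_used=3 → run E
t=30: queue=[F,C,H,D,G,E] q_used=0 → run F
t=31: queue=[F,C,H,D,G,E] q_used=1 → run F
t=32: queue=[F,C,H,D,G,E] q_used=2 → run F
t=33: queue=[F,C,H,D,G,E] q_used=3 → run F
t=34: queue=[C,H,D,G,E,F] q_used=0 → run C
t=35: queue=[C,H,D,G,E,F] q_used=1 → run C
t=36: queue=[C,H,D,G,E,F] q_used=2 → run C
t=37: queue=[H,D,G,E,F] q_used=0 → run H
t=38: queue=[H,D,G,E,F] q_used=1 → run H
t=39: queue=[D,G,E,F] q_used=0 → run D
t=40: queue=[D,G,E,F] q_used=1 → run D
t=41: queue=[D,G,E,F] q_used=2 → run D
t=42: queue=[G,E,F] q_used=0 → run G
t=43: queue=[G,E,F] q_used=1 → run G
t=44: queue=[G,E,F] q_used=2 → run G
t=45: queue=[E,F] q_used=0 → run E
t=46: queue=[F] q_used=0 → run F
t=47: queue=[F] q_used=1 → run F
t=48: queue=[F] q_used=2 → run F
t=49: queue=[F] q_used=3 → run F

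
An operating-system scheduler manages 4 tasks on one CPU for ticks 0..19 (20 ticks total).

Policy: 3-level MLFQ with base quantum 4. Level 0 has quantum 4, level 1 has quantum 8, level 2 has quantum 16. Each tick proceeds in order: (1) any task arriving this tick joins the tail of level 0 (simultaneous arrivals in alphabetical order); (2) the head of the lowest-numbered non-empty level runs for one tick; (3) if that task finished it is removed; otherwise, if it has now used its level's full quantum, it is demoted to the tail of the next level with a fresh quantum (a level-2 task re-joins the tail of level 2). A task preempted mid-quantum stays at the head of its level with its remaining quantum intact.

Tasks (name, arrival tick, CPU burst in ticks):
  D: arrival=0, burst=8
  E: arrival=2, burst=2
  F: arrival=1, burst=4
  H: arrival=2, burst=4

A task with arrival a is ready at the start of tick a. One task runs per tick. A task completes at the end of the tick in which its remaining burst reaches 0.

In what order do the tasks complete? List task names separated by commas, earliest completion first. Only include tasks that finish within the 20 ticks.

completion order = F, E, H, D

t=0: L0/L1/L2 = D/-/- → run D
t=1: L0/L1/L2 = DF/-/- → run D
t=2: L0/L1/L2 = DFEH/-/- → run D
t=3: L0/L1/L2 = DFEH/-/- → run D
t=4: L0/L1/L2 = FEH/D/- → run F
t=5: L0/L1/L2 = FEH/D/- → run F
t=6: L0/L1/L2 = FEH/D/- → run F
t=7: L0/L1/L2 = FEH/D/- → run F
t=8: L0/L1/L2 = EH/D/- → run E
t=9: L0/L1/L2 = EH/D/- → run E
t=10: L0/L1/L2 = H/D/- → run H
t=11: L0/L1/L2 = H/D/- → run H
t=12: L0/L1/L2 = H/D/- → run H
t=13: L0/L1/L2 = H/D/- → run H
t=14: L0/L1/L2 = -/D/- → run D
t=15: L0/L1/L2 = -/D/- → run D
t=16: L0/L1/L2 = -/D/- → run D
t=17: L0/L1/L2 = -/D/- → run D
t=18: (idle)
t=19: (idle)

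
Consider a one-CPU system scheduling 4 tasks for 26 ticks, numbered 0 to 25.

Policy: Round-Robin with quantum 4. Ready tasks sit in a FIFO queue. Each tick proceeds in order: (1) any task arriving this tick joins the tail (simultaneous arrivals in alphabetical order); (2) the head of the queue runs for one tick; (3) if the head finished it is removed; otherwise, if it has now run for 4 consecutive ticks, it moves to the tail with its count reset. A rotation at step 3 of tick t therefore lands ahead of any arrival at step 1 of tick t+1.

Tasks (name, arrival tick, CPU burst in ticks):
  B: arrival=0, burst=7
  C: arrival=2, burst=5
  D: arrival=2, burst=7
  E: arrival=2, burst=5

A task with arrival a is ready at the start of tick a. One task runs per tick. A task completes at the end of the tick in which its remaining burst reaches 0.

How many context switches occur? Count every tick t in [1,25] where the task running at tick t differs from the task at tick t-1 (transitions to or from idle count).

t=0: queue=[B] q_used=0 → run B
t=1: queue=[B] q_used=1 → run B
t=2: queue=[B,C,D,E] q_used=2 → run B
t=3: queue=[B,C,D,E] q_used=3 → run B
t=4: queue=[C,D,E,B] q_used=0 → run C
t=5: queue=[C,D,E,B] q_used=1 → run C
t=6: queue=[C,D,E,B] q_used=2 → run C
t=7: queue=[C,D,E,B] q_used=3 → run C
t=8: queue=[D,E,B,C] q_used=0 → run D
t=9: queue=[D,E,B,C] q_used=1 → run D
t=10: queue=[D,E,B,C] q_used=2 → run D
t=11: queue=[D,E,B,C] q_used=3 → run D
t=12: queue=[E,B,C,D] q_used=0 → run E
t=13: queue=[E,B,C,D] q_used=1 → run E
t=14: queue=[E,B,C,D] q_used=2 → run E
t=15: queue=[E,B,C,D] q_used=3 → run E
t=16: queue=[B,C,D,E] q_used=0 → run B
t=17: queue=[B,C,D,E] q_used=1 → run B
t=18: queue=[B,C,D,E] q_used=2 → run B
t=19: queue=[C,D,E] q_used=0 → run C
t=20: queue=[D,E] q_used=0 → run D
t=21: queue=[D,E] q_used=1 → run D
t=22: queue=[D,E] q_used=2 → run D
t=23: queue=[E] q_used=0 → run E
t=24: (idle)
t=25: (idle)

context switches = 8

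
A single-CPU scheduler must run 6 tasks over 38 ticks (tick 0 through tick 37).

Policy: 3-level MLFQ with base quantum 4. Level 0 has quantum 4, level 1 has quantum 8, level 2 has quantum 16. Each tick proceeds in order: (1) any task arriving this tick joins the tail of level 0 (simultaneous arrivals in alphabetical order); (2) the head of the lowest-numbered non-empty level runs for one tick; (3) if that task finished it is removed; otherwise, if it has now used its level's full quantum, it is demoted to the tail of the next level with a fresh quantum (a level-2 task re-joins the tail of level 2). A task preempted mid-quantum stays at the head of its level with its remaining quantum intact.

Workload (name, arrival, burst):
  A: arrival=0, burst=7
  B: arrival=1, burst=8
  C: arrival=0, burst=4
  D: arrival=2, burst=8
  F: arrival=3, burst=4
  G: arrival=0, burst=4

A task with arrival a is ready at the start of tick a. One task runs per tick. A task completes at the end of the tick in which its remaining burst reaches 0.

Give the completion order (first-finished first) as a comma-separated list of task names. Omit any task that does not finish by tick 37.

t=0: L0/L1/L2 = ACG/-/- → run A
t=1: L0/L1/L2 = ACGB/-/- → run A
t=2: L0/L1/L2 = ACGBD/-/- → run A
t=3: L0/L1/L2 = ACGBDF/-/- → run A
t=4: L0/L1/L2 = CGBDF/A/- → run C
t=5: L0/L1/L2 = CGBDF/A/- → run C
t=6: L0/L1/L2 = CGBDF/A/- → run C
t=7: L0/L1/L2 = CGBDF/A/- → run C
t=8: L0/L1/L2 = GBDF/A/- → run G
t=9: L0/L1/L2 = GBDF/A/- → run G
t=10: L0/L1/L2 = GBDF/A/- → run G
t=11: L0/L1/L2 = GBDF/A/- → run G
t=12: L0/L1/L2 = BDF/A/- → run B
t=13: L0/L1/L2 = BDF/A/- → run B
t=14: L0/L1/L2 = BDF/A/- → run B
t=15: L0/L1/L2 = BDF/A/- → run B
t=16: L0/L1/L2 = DF/AB/- → run D
t=17: L0/L1/L2 = DF/AB/- → run D
t=18: L0/L1/L2 = DF/AB/- → run D
t=19: L0/L1/L2 = DF/AB/- → run D
t=20: L0/L1/L2 = F/ABD/- → run F
t=21: L0/L1/L2 = F/ABD/- → run F
t=22: L0/L1/L2 = F/ABD/- → run F
t=23: L0/L1/L2 = F/ABD/- → run F
t=24: L0/L1/L2 = -/ABD/- → run A
t=25: L0/L1/L2 = -/ABD/- → run A
t=26: L0/L1/L2 = -/ABD/- → run A
t=27: L0/L1/L2 = -/BD/- → run B
t=28: L0/L1/L2 = -/BD/- → run B
t=29: L0/L1/L2 = -/BD/- → run B
t=30: L0/L1/L2 = -/BD/- → run B
t=31: L0/L1/L2 = -/D/- → run D
t=32: L0/L1/L2 = -/D/- → run D
t=33: L0/L1/L2 = -/D/- → run D
t=34: L0/L1/L2 = -/D/- → run D
t=35: (idle)
t=36: (idle)
t=37: (idle)

completion order = C, G, F, A, B, D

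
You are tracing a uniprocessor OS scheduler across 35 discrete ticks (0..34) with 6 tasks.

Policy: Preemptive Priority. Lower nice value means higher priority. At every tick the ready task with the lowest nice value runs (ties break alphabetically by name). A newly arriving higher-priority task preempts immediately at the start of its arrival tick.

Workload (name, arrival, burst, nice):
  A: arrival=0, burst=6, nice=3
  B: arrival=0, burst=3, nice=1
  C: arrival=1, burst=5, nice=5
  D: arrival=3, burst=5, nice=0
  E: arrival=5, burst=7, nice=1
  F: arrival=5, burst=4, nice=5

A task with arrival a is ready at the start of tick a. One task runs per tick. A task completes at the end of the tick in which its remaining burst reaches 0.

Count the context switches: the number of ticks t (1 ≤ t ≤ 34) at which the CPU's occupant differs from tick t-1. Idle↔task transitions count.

context switches = 6

t=0: ready={A,B} → run B
t=1: ready={A,B,C} → run B
t=2: ready={A,B,C} → run B
t=3: ready={A,C,D} → run D
t=4: ready={A,C,D} → run D
t=5: ready={A,C,D,E,F} → run D
t=6: ready={A,C,D,E,F} → run D
t=7: ready={A,C,D,E,F} → run D
t=8: ready={A,C,E,F} → run E
t=9: ready={A,C,E,F} → run E
t=10: ready={A,C,E,F} → run E
t=11: ready={A,C,E,F} → run E
t=12: ready={A,C,E,F} → run E
t=13: ready={A,C,E,F} → run E
t=14: ready={A,C,E,F} → run E
t=15: ready={A,C,F} → run A
t=16: ready={A,C,F} → run A
t=17: ready={A,C,F} → run A
t=18: ready={A,C,F} → run A
t=19: ready={A,C,F} → run A
t=20: ready={A,C,F} → run A
t=21: ready={C,F} → run C
t=22: ready={C,F} → run C
t=23: ready={C,F} → run C
t=24: ready={C,F} → run C
t=25: ready={C,F} → run C
t=26: ready={F} → run F
t=27: ready={F} → run F
t=28: ready={F} → run F
t=29: ready={F} → run F
t=30: (idle)
t=31: (idle)
t=32: (idle)
t=33: (idle)
t=34: (idle)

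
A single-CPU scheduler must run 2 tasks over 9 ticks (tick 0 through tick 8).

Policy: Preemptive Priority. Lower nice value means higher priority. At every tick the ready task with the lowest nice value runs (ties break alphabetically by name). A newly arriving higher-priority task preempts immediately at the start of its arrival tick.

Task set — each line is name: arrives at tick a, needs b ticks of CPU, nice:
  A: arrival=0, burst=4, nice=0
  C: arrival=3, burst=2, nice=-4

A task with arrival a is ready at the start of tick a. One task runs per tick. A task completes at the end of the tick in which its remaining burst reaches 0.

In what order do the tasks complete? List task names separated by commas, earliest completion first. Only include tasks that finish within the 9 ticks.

completion order = C, A

t=0: ready={A} → run A
t=1: ready={A} → run A
t=2: ready={A} → run A
t=3: ready={A,C} → run C
t=4: ready={A,C} → run C
t=5: ready={A} → run A
t=6: (idle)
t=7: (idle)
t=8: (idle)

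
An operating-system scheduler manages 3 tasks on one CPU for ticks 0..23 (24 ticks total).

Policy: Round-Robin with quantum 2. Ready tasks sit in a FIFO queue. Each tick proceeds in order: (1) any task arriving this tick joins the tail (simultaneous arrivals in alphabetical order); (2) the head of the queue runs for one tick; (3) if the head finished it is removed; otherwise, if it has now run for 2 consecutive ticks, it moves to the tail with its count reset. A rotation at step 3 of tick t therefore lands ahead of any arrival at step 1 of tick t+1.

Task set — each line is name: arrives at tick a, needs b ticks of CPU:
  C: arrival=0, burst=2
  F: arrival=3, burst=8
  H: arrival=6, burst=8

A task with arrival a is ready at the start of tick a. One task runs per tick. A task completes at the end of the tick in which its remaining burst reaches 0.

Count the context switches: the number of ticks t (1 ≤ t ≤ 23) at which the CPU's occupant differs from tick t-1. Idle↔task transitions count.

context switches = 8

t=0: queue=[C] q_used=0 → run C
t=1: queue=[C] q_used=1 → run C
t=2: (idle)
t=3: queue=[F] q_used=0 → run F
t=4: queue=[F] q_used=1 → run F
t=5: queue=[F] q_used=0 → run F
t=6: queue=[F,H] q_used=1 → run F
t=7: queue=[H,F] q_used=0 → run H
t=8: queue=[H,F] q_used=1 → run H
t=9: queue=[F,H] q_used=0 → run F
t=10: queue=[F,H] q_used=1 → run F
t=11: queue=[H,F] q_used=0 → run H
t=12: queue=[H,F] q_used=1 → run H
t=13: queue=[F,H] q_used=0 → run F
t=14: queue=[F,H] q_used=1 → run F
t=15: queue=[H] q_used=0 → run H
t=16: queue=[H] q_used=1 → run H
t=17: queue=[H] q_used=0 → run H
t=18: queue=[H] q_used=1 → run H
t=19: (idle)
t=20: (idle)
t=21: (idle)
t=22: (idle)
t=23: (idle)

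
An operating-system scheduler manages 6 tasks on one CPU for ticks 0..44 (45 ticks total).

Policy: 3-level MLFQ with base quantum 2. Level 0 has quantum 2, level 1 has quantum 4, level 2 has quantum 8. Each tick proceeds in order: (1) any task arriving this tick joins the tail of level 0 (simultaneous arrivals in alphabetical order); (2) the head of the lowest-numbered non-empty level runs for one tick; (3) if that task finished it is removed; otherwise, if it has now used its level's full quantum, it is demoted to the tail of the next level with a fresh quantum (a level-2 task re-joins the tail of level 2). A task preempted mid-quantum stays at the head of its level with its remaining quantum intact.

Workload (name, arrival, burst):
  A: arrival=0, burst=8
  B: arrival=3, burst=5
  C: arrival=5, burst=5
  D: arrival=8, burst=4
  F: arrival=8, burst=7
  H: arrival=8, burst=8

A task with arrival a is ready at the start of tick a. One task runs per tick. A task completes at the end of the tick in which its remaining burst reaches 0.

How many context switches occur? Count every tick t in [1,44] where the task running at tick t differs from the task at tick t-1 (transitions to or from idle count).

t=0: L0/L1/L2 = A/-/- → run A
t=1: L0/L1/L2 = A/-/- → run A
t=2: L0/L1/L2 = -/A/- → run A
t=3: L0/L1/L2 = B/A/- → run B
t=4: L0/L1/L2 = B/A/- → run B
t=5: L0/L1/L2 = C/AB/- → run C
t=6: L0/L1/L2 = C/AB/- → run C
t=7: L0/L1/L2 = -/ABC/- → run A
t=8: L0/L1/L2 = DFH/ABC/- → run D
t=9: L0/L1/L2 = DFH/ABC/- → run D
t=10: L0/L1/L2 = FH/ABCD/- → run F
t=11: L0/L1/L2 = FH/ABCD/- → run F
t=12: L0/L1/L2 = H/ABCDF/- → run H
t=13: L0/L1/L2 = H/ABCDF/- → run H
t=14: L0/L1/L2 = -/ABCDFH/- → run A
t=15: L0/L1/L2 = -/ABCDFH/- → run A
t=16: L0/L1/L2 = -/BCDFH/A → run B
t=17: L0/L1/L2 = -/BCDFH/A → run B
t=18: L0/L1/L2 = -/BCDFH/A → run B
t=19: L0/L1/L2 = -/CDFH/A → run C
t=20: L0/L1/L2 = -/CDFH/A → run C
t=21: L0/L1/L2 = -/CDFH/A → run C
t=22: L0/L1/L2 = -/DFH/A → run D
t=23: L0/L1/L2 = -/DFH/A → run D
t=24: L0/L1/L2 = -/FH/A → run F
t=25: L0/L1/L2 = -/FH/A → run F
t=26: L0/L1/L2 = -/FH/A → run F
t=27: L0/L1/L2 = -/FH/A → run F
t=28: L0/L1/L2 = -/H/AF → run H
t=29: L0/L1/L2 = -/H/AF → run H
t=30: L0/L1/L2 = -/H/AF → run H
t=31: L0/L1/L2 = -/H/AF → run H
t=32: L0/L1/L2 = -/-/AFH → run A
t=33: L0/L1/L2 = -/-/AFH → run A
t=34: L0/L1/L2 = -/-/FH → run F
t=35: L0/L1/L2 = -/-/H → run H
t=36: L0/L1/L2 = -/-/H → run H
t=37: (idle)
t=38: (idle)
t=39: (idle)
t=40: (idle)
t=41: (idle)
t=42: (idle)
t=43: (idle)
t=44: (idle)

context switches = 16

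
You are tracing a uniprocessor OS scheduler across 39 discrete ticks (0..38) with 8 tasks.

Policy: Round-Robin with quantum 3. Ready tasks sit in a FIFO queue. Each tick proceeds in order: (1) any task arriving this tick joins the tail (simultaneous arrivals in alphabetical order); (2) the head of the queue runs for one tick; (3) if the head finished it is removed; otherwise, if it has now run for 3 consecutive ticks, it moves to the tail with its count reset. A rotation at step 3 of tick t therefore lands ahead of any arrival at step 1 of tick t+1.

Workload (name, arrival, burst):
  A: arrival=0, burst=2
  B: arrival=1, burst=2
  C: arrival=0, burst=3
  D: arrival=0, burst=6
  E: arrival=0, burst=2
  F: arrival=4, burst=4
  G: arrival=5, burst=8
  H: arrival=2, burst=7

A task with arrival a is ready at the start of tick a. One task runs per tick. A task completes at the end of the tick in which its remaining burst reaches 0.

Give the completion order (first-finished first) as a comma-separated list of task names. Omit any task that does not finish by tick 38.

t=0: queue=[A,C,D,E] q_used=0 → run A
t=1: queue=[A,C,D,E,B] q_used=1 → run A
t=2: queue=[C,D,E,B,H] q_used=0 → run C
t=3: queue=[C,D,E,B,H] q_used=1 → run C
t=4: queue=[C,D,E,B,H,F] q_used=2 → run C
t=5: queue=[D,E,B,H,F,G] q_used=0 → run D
t=6: queue=[D,E,B,H,F,G] q_used=1 → run D
t=7: queue=[D,E,B,H,F,G] q_used=2 → run D
t=8: queue=[E,B,H,F,G,D] q_used=0 → run E
t=9: queue=[E,B,H,F,G,D] q_used=1 → run E
t=10: queue=[B,H,F,G,D] q_used=0 → run B
t=11: queue=[B,H,F,G,D] q_used=1 → run B
t=12: queue=[H,F,G,D] q_used=0 → run H
t=13: queue=[H,F,G,D] q_used=1 → run H
t=14: queue=[H,F,G,D] q_used=2 → run H
t=15: queue=[F,G,D,H] q_used=0 → run F
t=16: queue=[F,G,D,H] q_used=1 → run F
t=17: queue=[F,G,D,H] q_used=2 → run F
t=18: queue=[G,D,H,F] q_used=0 → run G
t=19: queue=[G,D,H,F] q_used=1 → run G
t=20: queue=[G,D,H,F] q_used=2 → run G
t=21: queue=[D,H,F,G] q_used=0 → run D
t=22: queue=[D,H,F,G] q_used=1 → run D
t=23: queue=[D,H,F,G] q_used=2 → run D
t=24: queue=[H,F,G] q_used=0 → run H
t=25: queue=[H,F,G] q_used=1 → run H
t=26: queue=[H,F,G] q_used=2 → run H
t=27: queue=[F,G,H] q_used=0 → run F
t=28: queue=[G,H] q_used=0 → run G
t=29: queue=[G,H] q_used=1 → run G
t=30: queue=[G,H] q_used=2 → run G
t=31: queue=[H,G] q_used=0 → run H
t=32: queue=[G] q_used=0 → run G
t=33: queue=[G] q_used=1 → run G
t=34: (idle)
t=35: (idle)
t=36: (idle)
t=37: (idle)
t=38: (idle)

completion order = A, C, E, B, D, F, H, G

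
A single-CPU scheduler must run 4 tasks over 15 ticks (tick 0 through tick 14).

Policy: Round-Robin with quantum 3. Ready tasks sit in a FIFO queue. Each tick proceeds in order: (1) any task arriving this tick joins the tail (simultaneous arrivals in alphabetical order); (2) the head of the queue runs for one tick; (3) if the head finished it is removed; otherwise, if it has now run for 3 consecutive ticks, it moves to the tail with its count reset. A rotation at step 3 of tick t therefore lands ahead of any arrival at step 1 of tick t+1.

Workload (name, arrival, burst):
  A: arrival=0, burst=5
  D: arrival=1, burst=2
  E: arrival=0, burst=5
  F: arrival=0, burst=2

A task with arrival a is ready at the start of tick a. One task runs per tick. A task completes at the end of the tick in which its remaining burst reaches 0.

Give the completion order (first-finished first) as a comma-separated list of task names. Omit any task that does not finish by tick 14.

t=0: queue=[A,E,F] q_used=0 → run A
t=1: queue=[A,E,F,D] q_used=1 → run A
t=2: queue=[A,E,F,D] q_used=2 → run A
t=3: queue=[E,F,D,A] q_used=0 → run E
t=4: queue=[E,F,D,A] q_used=1 → run E
t=5: queue=[E,F,D,A] q_used=2 → run E
t=6: queue=[F,D,A,E] q_used=0 → run F
t=7: queue=[F,D,A,E] q_used=1 → run F
t=8: queue=[D,A,E] q_used=0 → run D
t=9: queue=[D,A,E] q_used=1 → run D
t=10: queue=[A,E] q_used=0 → run A
t=11: queue=[A,E] q_used=1 → run A
t=12: queue=[E] q_used=0 → run E
t=13: queue=[E] q_used=1 → run E
t=14: (idle)

completion order = F, D, A, E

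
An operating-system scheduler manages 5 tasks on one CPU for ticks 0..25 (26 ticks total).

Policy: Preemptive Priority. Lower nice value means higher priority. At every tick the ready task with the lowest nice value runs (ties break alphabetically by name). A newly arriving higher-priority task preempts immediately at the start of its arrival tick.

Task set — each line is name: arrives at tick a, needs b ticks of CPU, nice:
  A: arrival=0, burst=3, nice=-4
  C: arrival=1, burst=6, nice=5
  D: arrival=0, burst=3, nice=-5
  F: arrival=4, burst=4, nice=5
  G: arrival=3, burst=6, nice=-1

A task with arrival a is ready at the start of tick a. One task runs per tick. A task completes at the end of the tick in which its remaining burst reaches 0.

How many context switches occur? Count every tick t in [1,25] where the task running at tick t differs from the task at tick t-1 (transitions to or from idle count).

context switches = 5

t=0: ready={A,D} → run D
t=1: ready={A,C,D} → run D
t=2: ready={A,C,D} → run D
t=3: ready={A,C,G} → run A
t=4: ready={A,C,F,G} → run A
t=5: ready={A,C,F,G} → run A
t=6: ready={C,F,G} → run G
t=7: ready={C,F,G} → run G
t=8: ready={C,F,G} → run G
t=9: ready={C,F,G} → run G
t=10: ready={C,F,G} → run G
t=11: ready={C,F,G} → run G
t=12: ready={C,F} → run C
t=13: ready={C,F} → run C
t=14: ready={C,F} → run C
t=15: ready={C,F} → run C
t=16: ready={C,F} → run C
t=17: ready={C,F} → run C
t=18: ready={F} → run F
t=19: ready={F} → run F
t=20: ready={F} → run F
t=21: ready={F} → run F
t=22: (idle)
t=23: (idle)
t=24: (idle)
t=25: (idle)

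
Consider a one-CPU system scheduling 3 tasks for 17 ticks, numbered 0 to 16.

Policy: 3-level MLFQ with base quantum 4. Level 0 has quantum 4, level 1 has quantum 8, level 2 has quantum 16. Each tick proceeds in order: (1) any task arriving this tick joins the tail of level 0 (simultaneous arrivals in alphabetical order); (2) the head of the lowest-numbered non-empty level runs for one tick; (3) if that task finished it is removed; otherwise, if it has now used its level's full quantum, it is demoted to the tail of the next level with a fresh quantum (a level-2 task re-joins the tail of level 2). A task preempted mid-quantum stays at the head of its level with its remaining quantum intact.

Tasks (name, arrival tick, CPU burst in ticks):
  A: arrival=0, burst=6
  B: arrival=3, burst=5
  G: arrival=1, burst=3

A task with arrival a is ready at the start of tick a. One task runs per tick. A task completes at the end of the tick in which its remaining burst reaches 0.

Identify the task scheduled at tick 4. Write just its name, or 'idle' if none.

running at tick 4 = G

t=0: L0/L1/L2 = A/-/- → run A
t=1: L0/L1/L2 = AG/-/- → run A
t=2: L0/L1/L2 = AG/-/- → run A
t=3: L0/L1/L2 = AGB/-/- → run A
t=4: L0/L1/L2 = GB/A/- → run G
t=5: L0/L1/L2 = GB/A/- → run G
t=6: L0/L1/L2 = GB/A/- → run G
t=7: L0/L1/L2 = B/A/- → run B
t=8: L0/L1/L2 = B/A/- → run B
t=9: L0/L1/L2 = B/A/- → run B
t=10: L0/L1/L2 = B/A/- → run B
t=11: L0/L1/L2 = -/AB/- → run A
t=12: L0/L1/L2 = -/AB/- → run A
t=13: L0/L1/L2 = -/B/- → run B
t=14: (idle)
t=15: (idle)
t=16: (idle)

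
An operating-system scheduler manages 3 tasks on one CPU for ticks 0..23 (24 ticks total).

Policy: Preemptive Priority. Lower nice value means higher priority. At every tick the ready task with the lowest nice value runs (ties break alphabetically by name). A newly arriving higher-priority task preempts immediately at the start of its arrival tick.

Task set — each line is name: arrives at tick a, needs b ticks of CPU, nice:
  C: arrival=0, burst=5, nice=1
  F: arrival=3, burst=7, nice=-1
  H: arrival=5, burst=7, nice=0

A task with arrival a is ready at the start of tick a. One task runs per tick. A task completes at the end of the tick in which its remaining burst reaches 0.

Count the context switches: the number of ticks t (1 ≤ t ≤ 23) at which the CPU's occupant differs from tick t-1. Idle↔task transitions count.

t=0: ready={C} → run C
t=1: ready={C} → run C
t=2: ready={C} → run C
t=3: ready={C,F} → run F
t=4: ready={C,F} → run F
t=5: ready={C,F,H} → run F
t=6: ready={C,F,H} → run F
t=7: ready={C,F,H} → run F
t=8: ready={C,F,H} → run F
t=9: ready={C,F,H} → run F
t=10: ready={C,H} → run H
t=11: ready={C,H} → run H
t=12: ready={C,H} → run H
t=13: ready={C,H} → run H
t=14: ready={C,H} → run H
t=15: ready={C,H} → run H
t=16: ready={C,H} → run H
t=17: ready={C} → run C
t=18: ready={C} → run C
t=19: (idle)
t=20: (idle)
t=21: (idle)
t=22: (idle)
t=23: (idle)

context switches = 4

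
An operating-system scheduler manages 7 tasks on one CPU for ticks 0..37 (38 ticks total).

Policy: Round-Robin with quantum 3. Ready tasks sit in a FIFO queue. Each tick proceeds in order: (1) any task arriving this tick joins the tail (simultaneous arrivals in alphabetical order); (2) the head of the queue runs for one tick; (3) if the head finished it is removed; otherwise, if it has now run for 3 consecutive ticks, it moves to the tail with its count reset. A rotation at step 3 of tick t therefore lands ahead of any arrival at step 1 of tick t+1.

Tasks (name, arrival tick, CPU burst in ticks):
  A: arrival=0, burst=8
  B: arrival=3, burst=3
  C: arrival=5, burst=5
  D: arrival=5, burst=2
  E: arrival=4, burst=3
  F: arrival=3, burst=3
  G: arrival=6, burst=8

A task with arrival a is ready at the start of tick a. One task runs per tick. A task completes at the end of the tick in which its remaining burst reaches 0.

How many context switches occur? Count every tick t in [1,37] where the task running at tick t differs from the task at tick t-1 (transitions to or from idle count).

context switches = 10

t=0: queue=[A] q_used=0 → run A
t=1: queue=[A] q_used=1 → run A
t=2: queue=[A] q_used=2 → run A
t=3: queue=[A,B,F] q_used=0 → run A
t=4: queue=[A,B,F,E] q_used=1 → run A
t=5: queue=[A,B,F,E,C,D] q_used=2 → run A
t=6: queue=[B,F,E,C,D,A,G] q_used=0 → run B
t=7: queue=[B,F,E,C,D,A,G] q_used=1 → run B
t=8: queue=[B,F,E,C,D,A,G] q_used=2 → run B
t=9: queue=[F,E,C,D,A,G] q_used=0 → run F
t=10: queue=[F,E,C,D,A,G] q_used=1 → run F
t=11: queue=[F,E,C,D,A,G] q_used=2 → run F
t=12: queue=[E,C,D,A,G] q_used=0 → run E
t=13: queue=[E,C,D,A,G] q_used=1 → run E
t=14: queue=[E,C,D,A,G] q_used=2 → run E
t=15: queue=[C,D,A,G] q_used=0 → run C
t=16: queue=[C,D,A,G] q_used=1 → run C
t=17: queue=[C,D,A,G] q_used=2 → run C
t=18: queue=[D,A,G,C] q_used=0 → run D
t=19: queue=[D,A,G,C] q_used=1 → run D
t=20: queue=[A,G,C] q_used=0 → run A
t=21: queue=[A,G,C] q_used=1 → run A
t=22: queue=[G,C] q_used=0 → run G
t=23: queue=[G,C] q_used=1 → run G
t=24: queue=[G,C] q_used=2 → run G
t=25: queue=[C,G] q_used=0 → run C
t=26: queue=[C,G] q_used=1 → run C
t=27: queue=[G] q_used=0 → run G
t=28: queue=[G] q_used=1 → run G
t=29: queue=[G] q_used=2 → run G
t=30: queue=[G] q_used=0 → run G
t=31: queue=[G] q_used=1 → run G
t=32: (idle)
t=33: (idle)
t=34: (idle)
t=35: (idle)
t=36: (idle)
t=37: (idle)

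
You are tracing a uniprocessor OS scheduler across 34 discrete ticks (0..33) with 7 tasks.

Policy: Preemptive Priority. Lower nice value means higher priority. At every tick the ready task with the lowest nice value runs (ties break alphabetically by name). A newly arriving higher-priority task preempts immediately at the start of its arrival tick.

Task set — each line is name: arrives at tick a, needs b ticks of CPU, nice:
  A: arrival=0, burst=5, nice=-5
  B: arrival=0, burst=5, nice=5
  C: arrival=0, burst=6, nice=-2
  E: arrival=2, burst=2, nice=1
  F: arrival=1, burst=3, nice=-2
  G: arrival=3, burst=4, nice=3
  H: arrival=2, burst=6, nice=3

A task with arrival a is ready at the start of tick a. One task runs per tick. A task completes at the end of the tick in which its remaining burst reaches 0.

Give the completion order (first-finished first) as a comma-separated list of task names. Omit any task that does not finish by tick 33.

completion order = A, C, F, E, G, H, B

t=0: ready={A,B,C} → run A
t=1: ready={A,B,C,F} → run A
t=2: ready={A,B,C,E,F,H} → run A
t=3: ready={A,B,C,E,F,G,H} → run A
t=4: ready={A,B,C,E,F,G,H} → run A
t=5: ready={B,C,E,F,G,H} → run C
t=6: ready={B,C,E,F,G,H} → run C
t=7: ready={B,C,E,F,G,H} → run C
t=8: ready={B,C,E,F,G,H} → run C
t=9: ready={B,C,E,F,G,H} → run C
t=10: ready={B,C,E,F,G,H} → run C
t=11: ready={B,E,F,G,H} → run F
t=12: ready={B,E,F,G,H} → run F
t=13: ready={B,E,F,G,H} → run F
t=14: ready={B,E,G,H} → run E
t=15: ready={B,E,G,H} → run E
t=16: ready={B,G,H} → run G
t=17: ready={B,G,H} → run G
t=18: ready={B,G,H} → run G
t=19: ready={B,G,H} → run G
t=20: ready={B,H} → run H
t=21: ready={B,H} → run H
t=22: ready={B,H} → run H
t=23: ready={B,H} → run H
t=24: ready={B,H} → run H
t=25: ready={B,H} → run H
t=26: ready={B} → run B
t=27: ready={B} → run B
t=28: ready={B} → run B
t=29: ready={B} → run B
t=30: ready={B} → run B
t=31: (idle)
t=32: (idle)
t=33: (idle)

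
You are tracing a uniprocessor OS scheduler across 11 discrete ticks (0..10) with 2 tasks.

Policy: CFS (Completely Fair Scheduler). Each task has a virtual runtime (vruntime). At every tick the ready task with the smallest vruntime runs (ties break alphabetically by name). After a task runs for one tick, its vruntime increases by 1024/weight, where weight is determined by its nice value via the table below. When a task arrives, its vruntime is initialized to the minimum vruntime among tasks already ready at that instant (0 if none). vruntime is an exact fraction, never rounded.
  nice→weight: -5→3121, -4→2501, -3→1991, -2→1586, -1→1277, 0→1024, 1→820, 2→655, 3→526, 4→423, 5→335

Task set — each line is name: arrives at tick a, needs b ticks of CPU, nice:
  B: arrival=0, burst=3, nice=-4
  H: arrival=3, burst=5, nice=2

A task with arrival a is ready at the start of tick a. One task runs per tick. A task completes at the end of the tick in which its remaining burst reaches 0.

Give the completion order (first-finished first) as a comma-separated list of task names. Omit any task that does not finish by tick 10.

t=0: vr[B=0] → run B
t=1: vr[B=1024/2501] → run B
t=2: vr[B=2048/2501] → run B
t=3: vr[H=0] → run H
t=4: vr[H=1024/655] → run H
t=5: vr[H=2048/655] → run H
t=6: vr[H=3072/655] → run H
t=7: vr[H=4096/655] → run H
t=8: (idle)
t=9: (idle)
t=10: (idle)

completion order = B, H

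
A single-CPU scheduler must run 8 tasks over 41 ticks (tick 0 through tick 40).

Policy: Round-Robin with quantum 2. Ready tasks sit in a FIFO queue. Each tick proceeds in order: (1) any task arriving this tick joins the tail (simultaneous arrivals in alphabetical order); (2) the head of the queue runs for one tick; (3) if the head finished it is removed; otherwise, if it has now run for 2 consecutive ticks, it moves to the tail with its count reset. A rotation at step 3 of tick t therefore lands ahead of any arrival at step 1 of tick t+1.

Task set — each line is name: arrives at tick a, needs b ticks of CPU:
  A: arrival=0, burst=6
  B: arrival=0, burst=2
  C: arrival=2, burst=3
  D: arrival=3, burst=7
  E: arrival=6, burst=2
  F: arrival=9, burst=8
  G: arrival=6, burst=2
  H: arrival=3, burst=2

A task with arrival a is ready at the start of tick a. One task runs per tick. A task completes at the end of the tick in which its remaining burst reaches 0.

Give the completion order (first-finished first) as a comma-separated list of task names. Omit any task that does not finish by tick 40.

completion order = B, H, A, E, G, C, D, F

t=0: queue=[A,B] q_used=0 → run A
t=1: queue=[A,B] q_used=1 → run A
t=2: queue=[B,A,C] q_used=0 → run B
t=3: queue=[B,A,C,D,H] q_used=1 → run B
t=4: queue=[A,C,D,H] q_used=0 → run A
t=5: queue=[A,C,D,H] q_used=1 → run A
t=6: queue=[C,D,H,A,E,G] q_used=0 → run C
t=7: queue=[C,D,H,A,E,G] q_used=1 → run C
t=8: queue=[D,H,A,E,G,C] q_used=0 → run D
t=9: queue=[D,H,A,E,G,C,F] q_used=1 → run D
t=10: queue=[H,A,E,G,C,F,D] q_used=0 → run H
t=11: queue=[H,A,E,G,C,F,D] q_used=1 → run H
t=12: queue=[A,E,G,C,F,D] q_used=0 → run A
t=13: queue=[A,E,G,C,F,D] q_used=1 → run A
t=14: queue=[E,G,C,F,D] q_used=0 → run E
t=15: queue=[E,G,C,F,D] q_used=1 → run E
t=16: queue=[G,C,F,D] q_used=0 → run G
t=17: queue=[G,C,F,D] q_used=1 → run G
t=18: queue=[C,F,D] q_used=0 → run C
t=19: queue=[F,D] q_used=0 → run F
t=20: queue=[F,D] q_used=1 → run F
t=21: queue=[D,F] q_used=0 → run D
t=22: queue=[D,F] q_used=1 → run D
t=23: queue=[F,D] q_used=0 → run F
t=24: queue=[F,D] q_used=1 → run F
t=25: queue=[D,F] q_used=0 → run D
t=26: queue=[D,F] q_used=1 → run D
t=27: queue=[F,D] q_used=0 → run F
t=28: queue=[F,D] q_used=1 → run F
t=29: queue=[D,F] q_used=0 → run D
t=30: queue=[F] q_used=0 → run F
t=31: queue=[F] q_used=1 → run F
t=32: (idle)
t=33: (idle)
t=34: (idle)
t=35: (idle)
t=36: (idle)
t=37: (idle)
t=38: (idle)
t=39: (idle)
t=40: (idle)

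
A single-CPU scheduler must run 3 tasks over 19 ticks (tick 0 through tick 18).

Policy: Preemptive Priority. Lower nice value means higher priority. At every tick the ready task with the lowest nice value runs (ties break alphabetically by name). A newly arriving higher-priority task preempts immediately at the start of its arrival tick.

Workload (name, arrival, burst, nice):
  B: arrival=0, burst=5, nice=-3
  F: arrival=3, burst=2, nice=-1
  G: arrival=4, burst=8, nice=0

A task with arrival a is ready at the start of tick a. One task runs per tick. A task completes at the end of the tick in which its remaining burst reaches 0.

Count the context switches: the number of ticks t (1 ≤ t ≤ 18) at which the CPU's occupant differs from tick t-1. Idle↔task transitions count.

t=0: ready={B} → run B
t=1: ready={B} → run B
t=2: ready={B} → run B
t=3: ready={B,F} → run B
t=4: ready={B,F,G} → run B
t=5: ready={F,G} → run F
t=6: ready={F,G} → run F
t=7: ready={G} → run G
t=8: ready={G} → run G
t=9: ready={G} → run G
t=10: ready={G} → run G
t=11: ready={G} → run G
t=12: ready={G} → run G
t=13: ready={G} → run G
t=14: ready={G} → run G
t=15: (idle)
t=16: (idle)
t=17: (idle)
t=18: (idle)

context switches = 3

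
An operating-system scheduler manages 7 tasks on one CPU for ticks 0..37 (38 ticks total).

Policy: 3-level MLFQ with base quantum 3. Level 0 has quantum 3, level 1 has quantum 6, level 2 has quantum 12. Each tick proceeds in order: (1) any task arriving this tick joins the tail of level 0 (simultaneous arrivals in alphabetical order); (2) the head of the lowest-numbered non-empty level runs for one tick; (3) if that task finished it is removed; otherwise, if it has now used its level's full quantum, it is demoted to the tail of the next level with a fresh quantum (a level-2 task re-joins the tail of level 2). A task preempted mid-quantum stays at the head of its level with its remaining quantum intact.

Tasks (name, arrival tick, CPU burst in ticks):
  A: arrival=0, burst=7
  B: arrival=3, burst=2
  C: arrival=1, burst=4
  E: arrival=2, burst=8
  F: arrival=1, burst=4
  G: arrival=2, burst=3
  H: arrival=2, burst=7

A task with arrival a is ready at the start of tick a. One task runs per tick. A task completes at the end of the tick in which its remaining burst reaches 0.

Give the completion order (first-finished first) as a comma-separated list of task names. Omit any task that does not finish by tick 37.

t=0: L0/L1/L2 = A/-/- → run A
t=1: L0/L1/L2 = ACF/-/- → run A
t=2: L0/L1/L2 = ACFEGH/-/- → run A
t=3: L0/L1/L2 = CFEGHB/A/- → run C
t=4: L0/L1/L2 = CFEGHB/A/- → run C
t=5: L0/L1/L2 = CFEGHB/A/- → run C
t=6: L0/L1/L2 = FEGHB/AC/- → run F
t=7: L0/L1/L2 = FEGHB/AC/- → run F
t=8: L0/L1/L2 = FEGHB/AC/- → run F
t=9: L0/L1/L2 = EGHB/ACF/- → run E
t=10: L0/L1/L2 = EGHB/ACF/- → run E
t=11: L0/L1/L2 = EGHB/ACF/- → run E
t=12: L0/L1/L2 = GHB/ACFE/- → run G
t=13: L0/L1/L2 = GHB/ACFE/- → run G
t=14: L0/L1/L2 = GHB/ACFE/- → run G
t=15: L0/L1/L2 = HB/ACFE/- → run H
t=16: L0/L1/L2 = HB/ACFE/- → run H
t=17: L0/L1/L2 = HB/ACFE/- → run H
t=18: L0/L1/L2 = B/ACFEH/- → run B
t=19: L0/L1/L2 = B/ACFEH/- → run B
t=20: L0/L1/L2 = -/ACFEH/- → run A
t=21: L0/L1/L2 = -/ACFEH/- → run A
t=22: L0/L1/L2 = -/ACFEH/- → run A
t=23: L0/L1/L2 = -/ACFEH/- → run A
t=24: L0/L1/L2 = -/CFEH/- → run C
t=25: L0/L1/L2 = -/FEH/- → run F
t=26: L0/L1/L2 = -/EH/- → run E
t=27: L0/L1/L2 = -/EH/- → run E
t=28: L0/L1/L2 = -/EH/- → run E
t=29: L0/L1/L2 = -/EH/- → run E
t=30: L0/L1/L2 = -/EH/- → run E
t=31: L0/L1/L2 = -/H/- → run H
t=32: L0/L1/L2 = -/H/- → run H
t=33: L0/L1/L2 = -/H/- → run H
t=34: L0/L1/L2 = -/H/- → run H
t=35: (idle)
t=36: (idle)
t=37: (idle)

completion order = G, B, A, C, F, E, H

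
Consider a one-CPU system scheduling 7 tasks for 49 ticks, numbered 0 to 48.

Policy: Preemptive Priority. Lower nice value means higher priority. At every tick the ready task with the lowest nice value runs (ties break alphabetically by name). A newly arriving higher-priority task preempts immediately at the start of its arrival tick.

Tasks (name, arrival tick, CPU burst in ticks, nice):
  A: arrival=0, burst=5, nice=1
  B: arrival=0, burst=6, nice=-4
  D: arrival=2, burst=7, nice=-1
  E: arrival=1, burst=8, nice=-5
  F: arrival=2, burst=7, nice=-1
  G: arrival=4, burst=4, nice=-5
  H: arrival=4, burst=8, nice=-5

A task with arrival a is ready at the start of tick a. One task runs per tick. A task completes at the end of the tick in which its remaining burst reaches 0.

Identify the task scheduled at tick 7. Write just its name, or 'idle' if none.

running at tick 7 = E

t=0: ready={A,B} → run B
t=1: ready={A,B,E} → run E
t=2: ready={A,B,D,E,F} → run E
t=3: ready={A,B,D,E,F} → run E
t=4: ready={A,B,D,E,F,G,H} → run E
t=5: ready={A,B,D,E,F,G,H} → run E
t=6: ready={A,B,D,E,F,G,H} → run E
t=7: ready={A,B,D,E,F,G,H} → run E
t=8: ready={A,B,D,E,F,G,H} → run E
t=9: ready={A,B,D,F,G,H} → run G
t=10: ready={A,B,D,F,G,H} → run G
t=11: ready={A,B,D,F,G,H} → run G
t=12: ready={A,B,D,F,G,H} → run G
t=13: ready={A,B,D,F,H} → run H
t=14: ready={A,B,D,F,H} → run H
t=15: ready={A,B,D,F,H} → run H
t=16: ready={A,B,D,F,H} → run H
t=17: ready={A,B,D,F,H} → run H
t=18: ready={A,B,D,F,H} → run H
t=19: ready={A,B,D,F,H} → run H
t=20: ready={A,B,D,F,H} → run H
t=21: ready={A,B,D,F} → run B
t=22: ready={A,B,D,F} → run B
t=23: ready={A,B,D,F} → run B
t=24: ready={A,B,D,F} → run B
t=25: ready={A,B,D,F} → run B
t=26: ready={A,D,F} → run D
t=27: ready={A,D,F} → run D
t=28: ready={A,D,F} → run D
t=29: ready={A,D,F} → run D
t=30: ready={A,D,F} → run D
t=31: ready={A,D,F} → run D
t=32: ready={A,D,F} → run D
t=33: ready={A,F} → run F
t=34: ready={A,F} → run F
t=35: ready={A,F} → run F
t=36: ready={A,F} → run F
t=37: ready={A,F} → run F
t=38: ready={A,F} → run F
t=39: ready={A,F} → run F
t=40: ready={A} → run A
t=41: ready={A} → run A
t=42: ready={A} → run A
t=43: ready={A} → run A
t=44: ready={A} → run A
t=45: (idle)
t=46: (idle)
t=47: (idle)
t=48: (idle)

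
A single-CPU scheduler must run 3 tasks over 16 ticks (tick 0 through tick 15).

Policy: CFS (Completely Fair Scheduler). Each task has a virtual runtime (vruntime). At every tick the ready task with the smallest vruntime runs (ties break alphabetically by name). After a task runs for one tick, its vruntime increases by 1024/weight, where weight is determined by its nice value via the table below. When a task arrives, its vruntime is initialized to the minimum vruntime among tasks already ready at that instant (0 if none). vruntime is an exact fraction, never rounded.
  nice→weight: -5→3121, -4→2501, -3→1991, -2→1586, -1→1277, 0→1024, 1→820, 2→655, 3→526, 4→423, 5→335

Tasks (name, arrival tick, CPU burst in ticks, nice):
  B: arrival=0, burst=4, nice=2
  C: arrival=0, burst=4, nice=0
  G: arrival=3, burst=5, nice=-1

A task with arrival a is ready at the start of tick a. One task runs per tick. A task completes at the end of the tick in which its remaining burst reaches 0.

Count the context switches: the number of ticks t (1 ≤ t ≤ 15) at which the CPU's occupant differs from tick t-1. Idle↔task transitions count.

context switches = 11

t=0: vr[B=0 C=0] → run B
t=1: vr[B=1024/655 C=0] → run C
t=2: vr[B=1024/655 C=1] → run C
t=3: vr[B=1024/655 C=2 G=1024/655] → run B
t=4: vr[B=2048/655 C=2 G=1024/655] → run G
t=5: vr[B=2048/655 C=2 G=1978368/836435] → run C
t=6: vr[B=2048/655 C=3 G=1978368/836435] → run G
t=7: vr[B=2048/655 C=3 G=2649088/836435] → run C
t=8: vr[B=2048/655 G=2649088/836435] → run B
t=9: vr[B=3072/655 G=2649088/836435] → run G
t=10: vr[B=3072/655 G=3319808/836435] → run G
t=11: vr[B=3072/655 G=3990528/836435] → run B
t=12: vr[G=3990528/836435] → run G
t=13: (idle)
t=14: (idle)
t=15: (idle)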